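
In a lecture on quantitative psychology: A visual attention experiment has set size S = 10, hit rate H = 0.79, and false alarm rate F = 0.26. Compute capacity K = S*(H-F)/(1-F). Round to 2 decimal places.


K = S * (H - F) / (1 - F)
H - F = 0.53
1 - F = 0.74
K = 10 * 0.53 / 0.74
= 7.16


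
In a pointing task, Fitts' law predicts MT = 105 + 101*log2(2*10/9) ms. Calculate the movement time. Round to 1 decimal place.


MT = 105 + 101 * log2(2*10/9)
2D/W = 2.222222
log2(2.222222) = 1.152
MT = 105 + 101 * 1.152
= 221.4 ms


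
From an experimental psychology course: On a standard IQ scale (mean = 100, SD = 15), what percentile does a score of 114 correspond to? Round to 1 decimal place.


z = (IQ - mean) / SD
z = (114 - 100) / 15 = 0.9333
Percentile = Phi(0.9333) * 100
Phi(0.9333) = 0.824667
= 82.5


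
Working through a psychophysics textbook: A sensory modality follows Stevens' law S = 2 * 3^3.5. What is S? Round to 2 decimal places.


S = 2 * 3^3.5
3^3.5 = 46.7654
S = 2 * 46.7654
= 93.53


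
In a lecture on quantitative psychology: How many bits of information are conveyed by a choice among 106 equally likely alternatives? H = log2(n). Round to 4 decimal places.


H = log2(n)
H = log2(106)
= 6.7279


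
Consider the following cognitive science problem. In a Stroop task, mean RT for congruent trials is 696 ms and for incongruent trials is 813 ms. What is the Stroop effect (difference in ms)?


Stroop effect = RT(incongruent) - RT(congruent)
= 813 - 696
= 117 ms


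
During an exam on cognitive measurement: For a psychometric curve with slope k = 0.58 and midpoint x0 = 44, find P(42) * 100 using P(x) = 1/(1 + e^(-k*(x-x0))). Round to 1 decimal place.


P(x) = 1/(1 + e^(-0.58*(42 - 44)))
Exponent = -0.58 * -2 = 1.16
e^(1.16) = 3.189933
P = 1/(1 + 3.189933) = 0.238667
Percentage = 23.9


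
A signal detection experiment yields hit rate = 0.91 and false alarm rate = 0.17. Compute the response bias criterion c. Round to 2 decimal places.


c = -0.5 * (z(HR) + z(FAR))
z(0.91) = 1.3408
z(0.17) = -0.9542
c = -0.5 * (1.3408 + -0.9542)
= -0.5 * 0.3866
= -0.19


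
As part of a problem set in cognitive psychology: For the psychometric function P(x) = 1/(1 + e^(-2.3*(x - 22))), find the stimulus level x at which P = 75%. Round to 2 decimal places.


At P = 0.75: 0.75 = 1/(1 + e^(-k*(x-x0)))
Solving: e^(-k*(x-x0)) = 1/3
x = x0 + ln(3)/k
ln(3) = 1.0986
x = 22 + 1.0986/2.3
= 22 + 0.4777
= 22.48


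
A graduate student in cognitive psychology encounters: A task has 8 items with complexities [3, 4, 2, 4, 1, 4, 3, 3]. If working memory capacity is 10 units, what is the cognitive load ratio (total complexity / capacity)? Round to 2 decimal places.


Total complexity = 3 + 4 + 2 + 4 + 1 + 4 + 3 + 3 = 24
Load = total / capacity = 24 / 10
= 2.40


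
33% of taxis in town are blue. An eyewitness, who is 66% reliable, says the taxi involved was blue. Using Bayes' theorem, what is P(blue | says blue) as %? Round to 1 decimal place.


P(blue | says blue) = P(says blue | blue)*P(blue) / [P(says blue | blue)*P(blue) + P(says blue | not blue)*P(not blue)]
Numerator = 0.66 * 0.33 = 0.2178
False identification = 0.34 * 0.67 = 0.2278
P = 0.2178 / (0.2178 + 0.2278)
= 0.2178 / 0.4456
As percentage = 48.9


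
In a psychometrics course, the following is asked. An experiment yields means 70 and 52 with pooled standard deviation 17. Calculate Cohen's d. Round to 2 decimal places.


Cohen's d = (M1 - M2) / S_pooled
= (70 - 52) / 17
= 18 / 17
= 1.06


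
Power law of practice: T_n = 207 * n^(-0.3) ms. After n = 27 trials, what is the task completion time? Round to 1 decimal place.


T_n = 207 * 27^(-0.3)
27^(-0.3) = 0.372041
T_n = 207 * 0.372041
= 77.0 ms


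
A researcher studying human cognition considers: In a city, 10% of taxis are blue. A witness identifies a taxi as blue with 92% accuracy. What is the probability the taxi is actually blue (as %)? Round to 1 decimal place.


P(blue | says blue) = P(says blue | blue)*P(blue) / [P(says blue | blue)*P(blue) + P(says blue | not blue)*P(not blue)]
Numerator = 0.92 * 0.1 = 0.092
False identification = 0.08 * 0.9 = 0.072
P = 0.092 / (0.092 + 0.072)
= 0.092 / 0.164
As percentage = 56.1


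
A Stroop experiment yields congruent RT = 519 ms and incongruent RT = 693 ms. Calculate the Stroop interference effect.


Stroop effect = RT(incongruent) - RT(congruent)
= 693 - 519
= 174 ms


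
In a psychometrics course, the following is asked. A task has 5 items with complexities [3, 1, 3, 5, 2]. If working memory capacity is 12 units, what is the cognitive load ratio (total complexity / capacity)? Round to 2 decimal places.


Total complexity = 3 + 1 + 3 + 5 + 2 = 14
Load = total / capacity = 14 / 12
= 1.17


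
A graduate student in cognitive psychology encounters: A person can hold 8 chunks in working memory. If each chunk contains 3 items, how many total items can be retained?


Total items = chunks * items_per_chunk
= 8 * 3
= 24


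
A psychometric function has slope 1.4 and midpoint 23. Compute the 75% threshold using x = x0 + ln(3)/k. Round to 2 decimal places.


At P = 0.75: 0.75 = 1/(1 + e^(-k*(x-x0)))
Solving: e^(-k*(x-x0)) = 1/3
x = x0 + ln(3)/k
ln(3) = 1.0986
x = 23 + 1.0986/1.4
= 23 + 0.7847
= 23.78


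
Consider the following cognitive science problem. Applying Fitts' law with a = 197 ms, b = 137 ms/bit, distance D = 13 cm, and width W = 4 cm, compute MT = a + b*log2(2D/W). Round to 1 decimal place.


MT = 197 + 137 * log2(2*13/4)
2D/W = 6.5
log2(6.5) = 2.7004
MT = 197 + 137 * 2.7004
= 567.0 ms


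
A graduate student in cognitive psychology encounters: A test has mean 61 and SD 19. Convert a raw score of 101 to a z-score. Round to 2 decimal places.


z = (X - mu) / sigma
= (101 - 61) / 19
= 40 / 19
= 2.11


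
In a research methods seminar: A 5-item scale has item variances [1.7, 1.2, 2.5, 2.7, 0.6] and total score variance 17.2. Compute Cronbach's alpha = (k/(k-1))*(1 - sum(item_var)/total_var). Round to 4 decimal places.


alpha = (k/(k-1)) * (1 - sum(s_i^2)/s_total^2)
sum(item variances) = 8.7
k/(k-1) = 5/4 = 1.25
1 - 8.7/17.2 = 1 - 0.505814 = 0.494186
alpha = 1.25 * 0.494186
= 0.6177


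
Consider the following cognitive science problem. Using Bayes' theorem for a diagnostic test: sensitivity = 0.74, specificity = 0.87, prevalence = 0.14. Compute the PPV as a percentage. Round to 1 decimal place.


PPV = (sens * prev) / (sens * prev + (1-spec) * (1-prev))
Numerator = 0.74 * 0.14 = 0.1036
P(positive and no disease) = (1 - spec) * (1 - prev) = (1 - 0.87) * (1 - 0.14) = 0.1118
Denominator = 0.1036 + 0.1118 = 0.2154
PPV = 0.1036 / 0.2154 = 0.480966
As percentage = 48.1


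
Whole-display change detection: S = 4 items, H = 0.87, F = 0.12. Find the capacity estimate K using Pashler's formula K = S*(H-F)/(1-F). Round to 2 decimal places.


K = S * (H - F) / (1 - F)
H - F = 0.75
1 - F = 0.88
K = 4 * 0.75 / 0.88
= 3.41


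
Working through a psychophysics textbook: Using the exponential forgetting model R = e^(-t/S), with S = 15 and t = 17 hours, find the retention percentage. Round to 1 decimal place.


R = e^(-t/S)
-t/S = -17/15 = -1.133333
R = e^(-1.133333) = 0.321958
Percentage = 0.321958 * 100
= 32.2


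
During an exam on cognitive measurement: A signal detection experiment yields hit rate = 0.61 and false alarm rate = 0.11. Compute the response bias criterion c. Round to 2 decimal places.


c = -0.5 * (z(HR) + z(FAR))
z(0.61) = 0.2793
z(0.11) = -1.2265
c = -0.5 * (0.2793 + -1.2265)
= -0.5 * -0.9472
= 0.47


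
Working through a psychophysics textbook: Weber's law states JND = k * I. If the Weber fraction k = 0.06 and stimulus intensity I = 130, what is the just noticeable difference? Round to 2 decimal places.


JND = k * I
JND = 0.06 * 130
= 7.80


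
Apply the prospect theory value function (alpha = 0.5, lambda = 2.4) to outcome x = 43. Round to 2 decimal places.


Since x = 43 >= 0, use v(x) = x^0.5
43^0.5 = 6.5574
v(43) = 6.56


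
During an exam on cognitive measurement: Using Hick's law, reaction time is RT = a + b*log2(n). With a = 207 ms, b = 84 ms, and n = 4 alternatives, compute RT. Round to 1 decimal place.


RT = 207 + 84 * log2(4)
log2(4) = 2.0
RT = 207 + 84 * 2.0
= 207 + 168.0
= 375.0 ms


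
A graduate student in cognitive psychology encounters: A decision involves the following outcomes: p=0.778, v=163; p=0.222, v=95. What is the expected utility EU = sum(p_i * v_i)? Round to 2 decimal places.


EU = sum(p_i * v_i)
0.778 * 163 = 126.814
0.222 * 95 = 21.09
EU = 126.814 + 21.09
= 147.90


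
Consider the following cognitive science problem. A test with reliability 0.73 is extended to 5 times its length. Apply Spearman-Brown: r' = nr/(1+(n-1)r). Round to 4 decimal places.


r_new = n*r / (1 + (n-1)*r)
Numerator = 5 * 0.73 = 3.65
Denominator = 1 + 4 * 0.73 = 3.92
r_new = 3.65 / 3.92
= 0.9311


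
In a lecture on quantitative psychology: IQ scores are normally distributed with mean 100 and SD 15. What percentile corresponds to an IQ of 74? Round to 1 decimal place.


z = (IQ - mean) / SD
z = (74 - 100) / 15 = -1.7333
Percentile = Phi(-1.7333) * 100
Phi(-1.7333) = 0.041521
= 4.2


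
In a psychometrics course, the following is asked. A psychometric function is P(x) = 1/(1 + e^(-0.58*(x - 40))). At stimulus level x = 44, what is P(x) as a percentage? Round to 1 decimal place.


P(x) = 1/(1 + e^(-0.58*(44 - 40)))
Exponent = -0.58 * 4 = -2.32
e^(-2.32) = 0.098274
P = 1/(1 + 0.098274) = 0.91052
Percentage = 91.1


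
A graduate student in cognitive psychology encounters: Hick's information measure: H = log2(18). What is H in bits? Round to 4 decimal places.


H = log2(n)
H = log2(18)
= 4.1699


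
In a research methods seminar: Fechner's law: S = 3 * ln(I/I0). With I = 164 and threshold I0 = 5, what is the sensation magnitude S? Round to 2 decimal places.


S = 3 * ln(164/5)
I/I0 = 32.8
ln(32.8) = 3.4904
S = 3 * 3.4904
= 10.47


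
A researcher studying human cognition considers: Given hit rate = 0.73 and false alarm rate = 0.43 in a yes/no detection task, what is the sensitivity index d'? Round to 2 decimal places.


d' = z(HR) - z(FAR)
z(0.73) = 0.6128
z(0.43) = -0.1764
d' = 0.6128 - -0.1764
= 0.79


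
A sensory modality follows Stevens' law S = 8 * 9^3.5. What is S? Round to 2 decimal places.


S = 8 * 9^3.5
9^3.5 = 2187.0
S = 8 * 2187.0
= 17496.00


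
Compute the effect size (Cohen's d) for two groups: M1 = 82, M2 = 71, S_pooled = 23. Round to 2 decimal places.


Cohen's d = (M1 - M2) / S_pooled
= (82 - 71) / 23
= 11 / 23
= 0.48


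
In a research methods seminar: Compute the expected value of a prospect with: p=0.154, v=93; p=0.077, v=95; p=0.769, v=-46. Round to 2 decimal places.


EU = sum(p_i * v_i)
0.154 * 93 = 14.322
0.077 * 95 = 7.315
0.769 * -46 = -35.374
EU = 14.322 + 7.315 + -35.374
= -13.74


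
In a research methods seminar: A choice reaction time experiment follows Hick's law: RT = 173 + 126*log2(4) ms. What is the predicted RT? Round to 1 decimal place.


RT = 173 + 126 * log2(4)
log2(4) = 2.0
RT = 173 + 126 * 2.0
= 173 + 252.0
= 425.0 ms


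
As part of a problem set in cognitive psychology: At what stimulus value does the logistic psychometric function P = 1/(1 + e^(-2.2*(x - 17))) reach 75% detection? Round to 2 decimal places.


At P = 0.75: 0.75 = 1/(1 + e^(-k*(x-x0)))
Solving: e^(-k*(x-x0)) = 1/3
x = x0 + ln(3)/k
ln(3) = 1.0986
x = 17 + 1.0986/2.2
= 17 + 0.4994
= 17.50


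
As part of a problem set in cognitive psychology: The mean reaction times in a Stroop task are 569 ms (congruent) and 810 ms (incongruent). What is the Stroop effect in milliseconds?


Stroop effect = RT(incongruent) - RT(congruent)
= 810 - 569
= 241 ms


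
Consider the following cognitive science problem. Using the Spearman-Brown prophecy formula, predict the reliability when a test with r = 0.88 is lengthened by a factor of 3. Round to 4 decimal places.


r_new = n*r / (1 + (n-1)*r)
Numerator = 3 * 0.88 = 2.64
Denominator = 1 + 2 * 0.88 = 2.76
r_new = 2.64 / 2.76
= 0.9565


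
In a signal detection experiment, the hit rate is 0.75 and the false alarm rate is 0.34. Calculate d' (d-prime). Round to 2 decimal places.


d' = z(HR) - z(FAR)
z(0.75) = 0.6745
z(0.34) = -0.4125
d' = 0.6745 - -0.4125
= 1.09


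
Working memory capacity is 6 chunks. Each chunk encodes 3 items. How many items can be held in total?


Total items = chunks * items_per_chunk
= 6 * 3
= 18


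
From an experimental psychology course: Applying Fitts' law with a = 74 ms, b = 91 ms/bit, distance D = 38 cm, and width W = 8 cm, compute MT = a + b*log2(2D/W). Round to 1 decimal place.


MT = 74 + 91 * log2(2*38/8)
2D/W = 9.5
log2(9.5) = 3.2479
MT = 74 + 91 * 3.2479
= 369.6 ms


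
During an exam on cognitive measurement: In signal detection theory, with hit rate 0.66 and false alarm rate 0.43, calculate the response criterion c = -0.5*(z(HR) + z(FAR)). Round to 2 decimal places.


c = -0.5 * (z(HR) + z(FAR))
z(0.66) = 0.4125
z(0.43) = -0.1764
c = -0.5 * (0.4125 + -0.1764)
= -0.5 * 0.2361
= -0.12


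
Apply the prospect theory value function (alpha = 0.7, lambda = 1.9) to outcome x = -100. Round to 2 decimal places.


Since x = -100 < 0, use v(x) = -lambda*(-x)^alpha
(-x) = 100
100^0.7 = 25.1189
v(-100) = -1.9 * 25.1189
= -47.73


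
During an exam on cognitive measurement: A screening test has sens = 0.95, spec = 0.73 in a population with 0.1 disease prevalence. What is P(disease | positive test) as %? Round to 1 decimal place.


PPV = (sens * prev) / (sens * prev + (1-spec) * (1-prev))
Numerator = 0.95 * 0.1 = 0.095
P(positive and no disease) = (1 - spec) * (1 - prev) = (1 - 0.73) * (1 - 0.1) = 0.243
Denominator = 0.095 + 0.243 = 0.338
PPV = 0.095 / 0.338 = 0.281065
As percentage = 28.1


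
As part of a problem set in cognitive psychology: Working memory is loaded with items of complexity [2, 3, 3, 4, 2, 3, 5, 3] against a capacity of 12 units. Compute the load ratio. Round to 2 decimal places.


Total complexity = 2 + 3 + 3 + 4 + 2 + 3 + 5 + 3 = 25
Load = total / capacity = 25 / 12
= 2.08


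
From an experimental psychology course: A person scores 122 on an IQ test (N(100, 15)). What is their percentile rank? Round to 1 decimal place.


z = (IQ - mean) / SD
z = (122 - 100) / 15 = 1.4667
Percentile = Phi(1.4667) * 100
Phi(1.4667) = 0.928771
= 92.9


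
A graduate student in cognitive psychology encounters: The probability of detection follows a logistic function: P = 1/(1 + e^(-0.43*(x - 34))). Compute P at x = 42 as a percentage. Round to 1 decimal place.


P(x) = 1/(1 + e^(-0.43*(42 - 34)))
Exponent = -0.43 * 8 = -3.44
e^(-3.44) = 0.032065
P = 1/(1 + 0.032065) = 0.968931
Percentage = 96.9


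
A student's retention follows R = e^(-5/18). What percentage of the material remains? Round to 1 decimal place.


R = e^(-t/S)
-t/S = -5/18 = -0.277778
R = e^(-0.277778) = 0.757465
Percentage = 0.757465 * 100
= 75.7


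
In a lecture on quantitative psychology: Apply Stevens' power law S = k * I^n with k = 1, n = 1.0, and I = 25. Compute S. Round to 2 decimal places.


S = 1 * 25^1.0
25^1.0 = 25.0
S = 1 * 25.0
= 25.00


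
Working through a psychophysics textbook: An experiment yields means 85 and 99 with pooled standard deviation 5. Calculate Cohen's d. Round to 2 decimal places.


Cohen's d = (M1 - M2) / S_pooled
= (85 - 99) / 5
= -14 / 5
= -2.80


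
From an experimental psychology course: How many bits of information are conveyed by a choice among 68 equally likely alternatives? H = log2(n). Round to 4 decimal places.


H = log2(n)
H = log2(68)
= 6.0875


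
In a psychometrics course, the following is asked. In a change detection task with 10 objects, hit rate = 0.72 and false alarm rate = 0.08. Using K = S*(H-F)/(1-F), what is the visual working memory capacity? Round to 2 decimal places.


K = S * (H - F) / (1 - F)
H - F = 0.64
1 - F = 0.92
K = 10 * 0.64 / 0.92
= 6.96


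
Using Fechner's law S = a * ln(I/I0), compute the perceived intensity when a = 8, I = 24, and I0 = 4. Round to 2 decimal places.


S = 8 * ln(24/4)
I/I0 = 6.0
ln(6.0) = 1.7918
S = 8 * 1.7918
= 14.33


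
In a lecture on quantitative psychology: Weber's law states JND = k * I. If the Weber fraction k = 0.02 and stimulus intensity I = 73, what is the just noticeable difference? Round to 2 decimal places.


JND = k * I
JND = 0.02 * 73
= 1.46


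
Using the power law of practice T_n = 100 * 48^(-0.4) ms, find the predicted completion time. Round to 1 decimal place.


T_n = 100 * 48^(-0.4)
48^(-0.4) = 0.212571
T_n = 100 * 0.212571
= 21.3 ms


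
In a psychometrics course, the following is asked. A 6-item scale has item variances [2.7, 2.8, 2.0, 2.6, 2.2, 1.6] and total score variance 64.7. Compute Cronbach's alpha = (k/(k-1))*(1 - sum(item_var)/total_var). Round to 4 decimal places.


alpha = (k/(k-1)) * (1 - sum(s_i^2)/s_total^2)
sum(item variances) = 13.9
k/(k-1) = 6/5 = 1.2
1 - 13.9/64.7 = 1 - 0.214838 = 0.785162
alpha = 1.2 * 0.785162
= 0.9422


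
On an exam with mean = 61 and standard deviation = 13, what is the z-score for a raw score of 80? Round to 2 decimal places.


z = (X - mu) / sigma
= (80 - 61) / 13
= 19 / 13
= 1.46


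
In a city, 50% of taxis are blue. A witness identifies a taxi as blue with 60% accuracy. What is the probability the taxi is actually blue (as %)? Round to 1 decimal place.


P(blue | says blue) = P(says blue | blue)*P(blue) / [P(says blue | blue)*P(blue) + P(says blue | not blue)*P(not blue)]
Numerator = 0.6 * 0.5 = 0.3
False identification = 0.4 * 0.5 = 0.2
P = 0.3 / (0.3 + 0.2)
= 0.3 / 0.5
As percentage = 60.0


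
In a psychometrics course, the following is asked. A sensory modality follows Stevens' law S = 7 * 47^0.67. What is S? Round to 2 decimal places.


S = 7 * 47^0.67
47^0.67 = 13.1918
S = 7 * 13.1918
= 92.34


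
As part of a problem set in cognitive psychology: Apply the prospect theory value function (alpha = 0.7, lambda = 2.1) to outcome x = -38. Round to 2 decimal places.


Since x = -38 < 0, use v(x) = -lambda*(-x)^alpha
(-x) = 38
38^0.7 = 12.7599
v(-38) = -2.1 * 12.7599
= -26.80


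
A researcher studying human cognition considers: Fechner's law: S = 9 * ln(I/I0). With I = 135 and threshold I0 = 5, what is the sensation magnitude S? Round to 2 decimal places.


S = 9 * ln(135/5)
I/I0 = 27.0
ln(27.0) = 3.2958
S = 9 * 3.2958
= 29.66


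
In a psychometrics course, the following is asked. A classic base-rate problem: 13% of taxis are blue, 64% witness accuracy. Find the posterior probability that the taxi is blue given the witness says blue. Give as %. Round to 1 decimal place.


P(blue | says blue) = P(says blue | blue)*P(blue) / [P(says blue | blue)*P(blue) + P(says blue | not blue)*P(not blue)]
Numerator = 0.64 * 0.13 = 0.0832
False identification = 0.36 * 0.87 = 0.3132
P = 0.0832 / (0.0832 + 0.3132)
= 0.0832 / 0.3964
As percentage = 21.0


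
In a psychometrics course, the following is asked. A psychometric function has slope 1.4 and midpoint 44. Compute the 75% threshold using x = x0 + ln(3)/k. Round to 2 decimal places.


At P = 0.75: 0.75 = 1/(1 + e^(-k*(x-x0)))
Solving: e^(-k*(x-x0)) = 1/3
x = x0 + ln(3)/k
ln(3) = 1.0986
x = 44 + 1.0986/1.4
= 44 + 0.7847
= 44.78


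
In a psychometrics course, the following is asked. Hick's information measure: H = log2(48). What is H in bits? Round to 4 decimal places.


H = log2(n)
H = log2(48)
= 5.5850


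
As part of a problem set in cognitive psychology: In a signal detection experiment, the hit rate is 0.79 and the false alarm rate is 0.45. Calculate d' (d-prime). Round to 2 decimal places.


d' = z(HR) - z(FAR)
z(0.79) = 0.8064
z(0.45) = -0.1257
d' = 0.8064 - -0.1257
= 0.93


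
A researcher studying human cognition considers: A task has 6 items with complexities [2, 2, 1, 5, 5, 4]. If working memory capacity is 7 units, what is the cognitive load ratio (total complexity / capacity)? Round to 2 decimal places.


Total complexity = 2 + 2 + 1 + 5 + 5 + 4 = 19
Load = total / capacity = 19 / 7
= 2.71


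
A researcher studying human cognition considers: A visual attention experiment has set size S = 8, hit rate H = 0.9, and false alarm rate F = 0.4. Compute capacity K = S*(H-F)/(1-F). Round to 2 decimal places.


K = S * (H - F) / (1 - F)
H - F = 0.5
1 - F = 0.6
K = 8 * 0.5 / 0.6
= 6.67


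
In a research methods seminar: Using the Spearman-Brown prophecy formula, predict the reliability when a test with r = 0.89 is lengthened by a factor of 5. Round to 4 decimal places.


r_new = n*r / (1 + (n-1)*r)
Numerator = 5 * 0.89 = 4.45
Denominator = 1 + 4 * 0.89 = 4.56
r_new = 4.45 / 4.56
= 0.9759


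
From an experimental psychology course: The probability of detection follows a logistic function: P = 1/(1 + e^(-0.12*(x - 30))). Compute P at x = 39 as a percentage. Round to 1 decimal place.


P(x) = 1/(1 + e^(-0.12*(39 - 30)))
Exponent = -0.12 * 9 = -1.08
e^(-1.08) = 0.339596
P = 1/(1 + 0.339596) = 0.746494
Percentage = 74.6


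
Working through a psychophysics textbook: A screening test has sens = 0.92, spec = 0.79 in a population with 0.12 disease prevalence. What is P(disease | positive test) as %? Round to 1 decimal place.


PPV = (sens * prev) / (sens * prev + (1-spec) * (1-prev))
Numerator = 0.92 * 0.12 = 0.1104
P(positive and no disease) = (1 - spec) * (1 - prev) = (1 - 0.79) * (1 - 0.12) = 0.1848
Denominator = 0.1104 + 0.1848 = 0.2952
PPV = 0.1104 / 0.2952 = 0.373984
As percentage = 37.4


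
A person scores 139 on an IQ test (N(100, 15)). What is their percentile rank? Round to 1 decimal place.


z = (IQ - mean) / SD
z = (139 - 100) / 15 = 2.6
Percentile = Phi(2.6) * 100
Phi(2.6) = 0.995339
= 99.5


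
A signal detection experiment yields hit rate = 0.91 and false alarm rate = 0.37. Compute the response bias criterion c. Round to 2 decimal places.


c = -0.5 * (z(HR) + z(FAR))
z(0.91) = 1.3408
z(0.37) = -0.3319
c = -0.5 * (1.3408 + -0.3319)
= -0.5 * 1.0089
= -0.50


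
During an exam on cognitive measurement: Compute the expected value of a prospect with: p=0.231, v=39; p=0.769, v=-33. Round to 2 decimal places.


EU = sum(p_i * v_i)
0.231 * 39 = 9.009
0.769 * -33 = -25.377
EU = 9.009 + -25.377
= -16.37


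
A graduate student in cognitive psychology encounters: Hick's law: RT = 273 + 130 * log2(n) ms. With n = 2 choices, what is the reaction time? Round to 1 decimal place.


RT = 273 + 130 * log2(2)
log2(2) = 1.0
RT = 273 + 130 * 1.0
= 273 + 130.0
= 403.0 ms


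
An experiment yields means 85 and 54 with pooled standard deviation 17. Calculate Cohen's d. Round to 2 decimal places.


Cohen's d = (M1 - M2) / S_pooled
= (85 - 54) / 17
= 31 / 17
= 1.82


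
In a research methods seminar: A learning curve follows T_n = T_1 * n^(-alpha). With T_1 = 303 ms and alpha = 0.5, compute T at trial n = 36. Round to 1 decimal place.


T_n = 303 * 36^(-0.5)
36^(-0.5) = 0.166667
T_n = 303 * 0.166667
= 50.5 ms


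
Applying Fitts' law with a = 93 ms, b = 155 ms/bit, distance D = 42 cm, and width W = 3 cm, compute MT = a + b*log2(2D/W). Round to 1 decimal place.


MT = 93 + 155 * log2(2*42/3)
2D/W = 28.0
log2(28.0) = 4.8074
MT = 93 + 155 * 4.8074
= 838.1 ms


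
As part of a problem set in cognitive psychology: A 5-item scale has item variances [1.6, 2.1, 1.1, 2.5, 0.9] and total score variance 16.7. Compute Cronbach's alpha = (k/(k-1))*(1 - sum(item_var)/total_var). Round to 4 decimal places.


alpha = (k/(k-1)) * (1 - sum(s_i^2)/s_total^2)
sum(item variances) = 8.2
k/(k-1) = 5/4 = 1.25
1 - 8.2/16.7 = 1 - 0.491018 = 0.508982
alpha = 1.25 * 0.508982
= 0.6362


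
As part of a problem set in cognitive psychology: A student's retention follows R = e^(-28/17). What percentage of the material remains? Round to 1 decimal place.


R = e^(-t/S)
-t/S = -28/17 = -1.647059
R = e^(-1.647059) = 0.192616
Percentage = 0.192616 * 100
= 19.3


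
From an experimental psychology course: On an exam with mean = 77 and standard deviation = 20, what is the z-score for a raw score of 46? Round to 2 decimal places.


z = (X - mu) / sigma
= (46 - 77) / 20
= -31 / 20
= -1.55


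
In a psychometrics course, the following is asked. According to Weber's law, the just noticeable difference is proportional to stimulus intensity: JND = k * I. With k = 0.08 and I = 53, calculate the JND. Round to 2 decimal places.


JND = k * I
JND = 0.08 * 53
= 4.24


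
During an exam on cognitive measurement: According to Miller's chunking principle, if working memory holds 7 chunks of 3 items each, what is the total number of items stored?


Total items = chunks * items_per_chunk
= 7 * 3
= 21


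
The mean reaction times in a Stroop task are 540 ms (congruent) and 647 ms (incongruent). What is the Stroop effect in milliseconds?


Stroop effect = RT(incongruent) - RT(congruent)
= 647 - 540
= 107 ms


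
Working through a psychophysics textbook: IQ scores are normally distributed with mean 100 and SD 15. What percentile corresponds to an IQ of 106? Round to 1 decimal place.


z = (IQ - mean) / SD
z = (106 - 100) / 15 = 0.4
Percentile = Phi(0.4) * 100
Phi(0.4) = 0.655422
= 65.5


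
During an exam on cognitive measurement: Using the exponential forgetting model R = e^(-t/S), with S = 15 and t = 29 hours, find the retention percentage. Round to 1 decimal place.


R = e^(-t/S)
-t/S = -29/15 = -1.933333
R = e^(-1.933333) = 0.144665
Percentage = 0.144665 * 100
= 14.5


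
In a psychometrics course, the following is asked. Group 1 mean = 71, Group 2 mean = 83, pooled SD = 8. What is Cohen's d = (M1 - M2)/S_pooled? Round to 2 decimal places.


Cohen's d = (M1 - M2) / S_pooled
= (71 - 83) / 8
= -12 / 8
= -1.50


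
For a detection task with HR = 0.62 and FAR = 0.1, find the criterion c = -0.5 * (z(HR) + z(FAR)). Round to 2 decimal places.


c = -0.5 * (z(HR) + z(FAR))
z(0.62) = 0.3055
z(0.1) = -1.2816
c = -0.5 * (0.3055 + -1.2816)
= -0.5 * -0.9761
= 0.49


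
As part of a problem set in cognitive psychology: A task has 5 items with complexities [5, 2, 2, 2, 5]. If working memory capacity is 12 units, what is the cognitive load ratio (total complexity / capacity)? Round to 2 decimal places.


Total complexity = 5 + 2 + 2 + 2 + 5 = 16
Load = total / capacity = 16 / 12
= 1.33


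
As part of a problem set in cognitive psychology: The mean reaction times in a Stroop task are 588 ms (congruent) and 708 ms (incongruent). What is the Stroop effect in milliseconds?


Stroop effect = RT(incongruent) - RT(congruent)
= 708 - 588
= 120 ms


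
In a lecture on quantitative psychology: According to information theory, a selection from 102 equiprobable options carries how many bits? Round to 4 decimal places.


H = log2(n)
H = log2(102)
= 6.6724


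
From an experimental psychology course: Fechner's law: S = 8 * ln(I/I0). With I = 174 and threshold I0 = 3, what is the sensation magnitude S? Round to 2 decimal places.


S = 8 * ln(174/3)
I/I0 = 58.0
ln(58.0) = 4.0604
S = 8 * 4.0604
= 32.48


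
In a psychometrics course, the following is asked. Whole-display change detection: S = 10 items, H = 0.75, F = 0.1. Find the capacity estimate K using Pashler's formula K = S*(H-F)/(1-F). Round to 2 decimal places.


K = S * (H - F) / (1 - F)
H - F = 0.65
1 - F = 0.9
K = 10 * 0.65 / 0.9
= 7.22


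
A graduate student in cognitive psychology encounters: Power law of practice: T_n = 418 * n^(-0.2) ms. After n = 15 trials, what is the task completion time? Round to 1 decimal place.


T_n = 418 * 15^(-0.2)
15^(-0.2) = 0.581811
T_n = 418 * 0.581811
= 243.2 ms


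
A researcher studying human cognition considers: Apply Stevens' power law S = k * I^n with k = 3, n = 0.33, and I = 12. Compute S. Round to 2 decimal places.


S = 3 * 12^0.33
12^0.33 = 2.2705
S = 3 * 2.2705
= 6.81


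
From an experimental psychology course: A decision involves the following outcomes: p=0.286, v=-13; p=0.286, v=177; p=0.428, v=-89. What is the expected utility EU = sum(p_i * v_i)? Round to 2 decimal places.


EU = sum(p_i * v_i)
0.286 * -13 = -3.718
0.286 * 177 = 50.622
0.428 * -89 = -38.092
EU = -3.718 + 50.622 + -38.092
= 8.81


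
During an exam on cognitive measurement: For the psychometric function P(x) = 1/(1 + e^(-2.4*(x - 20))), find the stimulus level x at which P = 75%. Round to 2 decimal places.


At P = 0.75: 0.75 = 1/(1 + e^(-k*(x-x0)))
Solving: e^(-k*(x-x0)) = 1/3
x = x0 + ln(3)/k
ln(3) = 1.0986
x = 20 + 1.0986/2.4
= 20 + 0.4578
= 20.46


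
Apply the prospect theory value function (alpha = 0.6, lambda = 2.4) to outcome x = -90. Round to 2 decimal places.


Since x = -90 < 0, use v(x) = -lambda*(-x)^alpha
(-x) = 90
90^0.6 = 14.878
v(-90) = -2.4 * 14.878
= -35.71


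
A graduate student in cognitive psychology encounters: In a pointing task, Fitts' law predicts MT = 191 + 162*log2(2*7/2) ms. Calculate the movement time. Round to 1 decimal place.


MT = 191 + 162 * log2(2*7/2)
2D/W = 7.0
log2(7.0) = 2.8074
MT = 191 + 162 * 2.8074
= 645.8 ms


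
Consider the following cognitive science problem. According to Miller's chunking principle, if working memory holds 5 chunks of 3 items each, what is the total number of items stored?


Total items = chunks * items_per_chunk
= 5 * 3
= 15


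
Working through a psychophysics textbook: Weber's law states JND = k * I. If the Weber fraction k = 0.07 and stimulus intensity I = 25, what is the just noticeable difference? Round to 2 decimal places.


JND = k * I
JND = 0.07 * 25
= 1.75


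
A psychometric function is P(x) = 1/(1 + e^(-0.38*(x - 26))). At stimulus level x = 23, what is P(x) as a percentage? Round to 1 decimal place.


P(x) = 1/(1 + e^(-0.38*(23 - 26)))
Exponent = -0.38 * -3 = 1.14
e^(1.14) = 3.126768
P = 1/(1 + 3.126768) = 0.24232
Percentage = 24.2


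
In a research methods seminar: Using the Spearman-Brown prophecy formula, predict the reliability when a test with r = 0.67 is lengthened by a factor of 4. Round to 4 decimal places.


r_new = n*r / (1 + (n-1)*r)
Numerator = 4 * 0.67 = 2.68
Denominator = 1 + 3 * 0.67 = 3.01
r_new = 2.68 / 3.01
= 0.8904


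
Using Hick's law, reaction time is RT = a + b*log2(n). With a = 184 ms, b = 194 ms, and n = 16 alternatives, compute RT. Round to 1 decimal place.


RT = 184 + 194 * log2(16)
log2(16) = 4.0
RT = 184 + 194 * 4.0
= 184 + 776.0
= 960.0 ms


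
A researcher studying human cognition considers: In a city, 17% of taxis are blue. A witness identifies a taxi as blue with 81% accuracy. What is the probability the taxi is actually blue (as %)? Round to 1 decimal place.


P(blue | says blue) = P(says blue | blue)*P(blue) / [P(says blue | blue)*P(blue) + P(says blue | not blue)*P(not blue)]
Numerator = 0.81 * 0.17 = 0.1377
False identification = 0.19 * 0.83 = 0.1577
P = 0.1377 / (0.1377 + 0.1577)
= 0.1377 / 0.2954
As percentage = 46.6


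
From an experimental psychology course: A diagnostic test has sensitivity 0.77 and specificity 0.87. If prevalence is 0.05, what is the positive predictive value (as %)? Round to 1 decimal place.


PPV = (sens * prev) / (sens * prev + (1-spec) * (1-prev))
Numerator = 0.77 * 0.05 = 0.0385
P(positive and no disease) = (1 - spec) * (1 - prev) = (1 - 0.87) * (1 - 0.05) = 0.1235
Denominator = 0.0385 + 0.1235 = 0.162
PPV = 0.0385 / 0.162 = 0.237654
As percentage = 23.8


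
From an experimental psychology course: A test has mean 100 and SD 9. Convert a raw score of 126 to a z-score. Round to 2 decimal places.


z = (X - mu) / sigma
= (126 - 100) / 9
= 26 / 9
= 2.89


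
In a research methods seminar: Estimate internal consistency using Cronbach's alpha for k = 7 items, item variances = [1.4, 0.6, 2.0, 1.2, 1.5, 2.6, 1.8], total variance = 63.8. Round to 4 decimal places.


alpha = (k/(k-1)) * (1 - sum(s_i^2)/s_total^2)
sum(item variances) = 11.1
k/(k-1) = 7/6 = 1.166667
1 - 11.1/63.8 = 1 - 0.173981 = 0.826019
alpha = 1.166667 * 0.826019
= 0.9637


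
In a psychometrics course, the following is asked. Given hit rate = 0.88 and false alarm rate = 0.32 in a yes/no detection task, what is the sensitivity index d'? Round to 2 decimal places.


d' = z(HR) - z(FAR)
z(0.88) = 1.175
z(0.32) = -0.4677
d' = 1.175 - -0.4677
= 1.64


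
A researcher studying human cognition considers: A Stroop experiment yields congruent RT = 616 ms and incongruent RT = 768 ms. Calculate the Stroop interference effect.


Stroop effect = RT(incongruent) - RT(congruent)
= 768 - 616
= 152 ms


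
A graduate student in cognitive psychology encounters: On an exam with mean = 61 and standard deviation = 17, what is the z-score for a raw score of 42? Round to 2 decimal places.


z = (X - mu) / sigma
= (42 - 61) / 17
= -19 / 17
= -1.12


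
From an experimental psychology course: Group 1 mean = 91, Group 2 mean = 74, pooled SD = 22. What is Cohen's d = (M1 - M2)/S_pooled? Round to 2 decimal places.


Cohen's d = (M1 - M2) / S_pooled
= (91 - 74) / 22
= 17 / 22
= 0.77


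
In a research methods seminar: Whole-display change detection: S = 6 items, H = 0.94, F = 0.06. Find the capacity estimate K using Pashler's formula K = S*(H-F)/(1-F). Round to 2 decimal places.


K = S * (H - F) / (1 - F)
H - F = 0.88
1 - F = 0.94
K = 6 * 0.88 / 0.94
= 5.62


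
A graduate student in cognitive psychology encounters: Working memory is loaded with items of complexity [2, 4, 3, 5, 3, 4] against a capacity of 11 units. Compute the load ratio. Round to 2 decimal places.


Total complexity = 2 + 4 + 3 + 5 + 3 + 4 = 21
Load = total / capacity = 21 / 11
= 1.91


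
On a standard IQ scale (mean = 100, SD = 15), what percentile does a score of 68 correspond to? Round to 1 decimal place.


z = (IQ - mean) / SD
z = (68 - 100) / 15 = -2.1333
Percentile = Phi(-2.1333) * 100
Phi(-2.1333) = 0.01645
= 1.6


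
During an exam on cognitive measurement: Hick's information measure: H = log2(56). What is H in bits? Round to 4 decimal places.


H = log2(n)
H = log2(56)
= 5.8074


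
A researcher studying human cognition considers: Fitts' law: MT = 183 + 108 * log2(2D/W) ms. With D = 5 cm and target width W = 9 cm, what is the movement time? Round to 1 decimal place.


MT = 183 + 108 * log2(2*5/9)
2D/W = 1.111111
log2(1.111111) = 0.152
MT = 183 + 108 * 0.152
= 199.4 ms


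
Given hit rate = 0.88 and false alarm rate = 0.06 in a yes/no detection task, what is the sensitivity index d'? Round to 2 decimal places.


d' = z(HR) - z(FAR)
z(0.88) = 1.175
z(0.06) = -1.5548
d' = 1.175 - -1.5548
= 2.73


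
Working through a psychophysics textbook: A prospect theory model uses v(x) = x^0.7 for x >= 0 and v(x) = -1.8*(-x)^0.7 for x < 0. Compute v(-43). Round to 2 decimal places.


Since x = -43 < 0, use v(x) = -lambda*(-x)^alpha
(-x) = 43
43^0.7 = 13.9132
v(-43) = -1.8 * 13.9132
= -25.04


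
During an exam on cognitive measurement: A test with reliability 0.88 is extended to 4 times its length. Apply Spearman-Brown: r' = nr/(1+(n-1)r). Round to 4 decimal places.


r_new = n*r / (1 + (n-1)*r)
Numerator = 4 * 0.88 = 3.52
Denominator = 1 + 3 * 0.88 = 3.64
r_new = 3.52 / 3.64
= 0.9670


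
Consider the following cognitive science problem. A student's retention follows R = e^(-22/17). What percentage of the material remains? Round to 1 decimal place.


R = e^(-t/S)
-t/S = -22/17 = -1.294118
R = e^(-1.294118) = 0.27414
Percentage = 0.27414 * 100
= 27.4


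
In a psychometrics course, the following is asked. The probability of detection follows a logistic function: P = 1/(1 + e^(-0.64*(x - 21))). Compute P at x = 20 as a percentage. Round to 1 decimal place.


P(x) = 1/(1 + e^(-0.64*(20 - 21)))
Exponent = -0.64 * -1 = 0.64
e^(0.64) = 1.896481
P = 1/(1 + 1.896481) = 0.345247
Percentage = 34.5


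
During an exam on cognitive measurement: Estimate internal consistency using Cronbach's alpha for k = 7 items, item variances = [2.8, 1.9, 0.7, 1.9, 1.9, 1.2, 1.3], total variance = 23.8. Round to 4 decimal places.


alpha = (k/(k-1)) * (1 - sum(s_i^2)/s_total^2)
sum(item variances) = 11.7
k/(k-1) = 7/6 = 1.166667
1 - 11.7/23.8 = 1 - 0.491597 = 0.508403
alpha = 1.166667 * 0.508403
= 0.5931


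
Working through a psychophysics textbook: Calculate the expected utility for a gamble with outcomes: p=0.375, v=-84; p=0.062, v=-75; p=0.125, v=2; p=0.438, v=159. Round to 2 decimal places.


EU = sum(p_i * v_i)
0.375 * -84 = -31.5
0.062 * -75 = -4.65
0.125 * 2 = 0.25
0.438 * 159 = 69.642
EU = -31.5 + -4.65 + 0.25 + 69.642
= 33.74


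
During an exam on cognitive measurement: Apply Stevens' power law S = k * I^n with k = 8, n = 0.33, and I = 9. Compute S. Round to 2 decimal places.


S = 8 * 9^0.33
9^0.33 = 2.0649
S = 8 * 2.0649
= 16.52


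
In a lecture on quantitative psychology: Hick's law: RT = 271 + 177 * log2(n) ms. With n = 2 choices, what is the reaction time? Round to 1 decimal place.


RT = 271 + 177 * log2(2)
log2(2) = 1.0
RT = 271 + 177 * 1.0
= 271 + 177.0
= 448.0 ms


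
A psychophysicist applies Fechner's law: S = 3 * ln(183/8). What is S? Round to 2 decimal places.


S = 3 * ln(183/8)
I/I0 = 22.875
ln(22.875) = 3.13
S = 3 * 3.13
= 9.39


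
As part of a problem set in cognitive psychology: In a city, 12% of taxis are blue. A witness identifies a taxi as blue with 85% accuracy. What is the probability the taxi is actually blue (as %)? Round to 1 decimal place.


P(blue | says blue) = P(says blue | blue)*P(blue) / [P(says blue | blue)*P(blue) + P(says blue | not blue)*P(not blue)]
Numerator = 0.85 * 0.12 = 0.102
False identification = 0.15 * 0.88 = 0.132
P = 0.102 / (0.102 + 0.132)
= 0.102 / 0.234
As percentage = 43.6


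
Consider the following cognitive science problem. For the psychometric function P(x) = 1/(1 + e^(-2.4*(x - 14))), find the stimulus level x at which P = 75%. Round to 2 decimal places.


At P = 0.75: 0.75 = 1/(1 + e^(-k*(x-x0)))
Solving: e^(-k*(x-x0)) = 1/3
x = x0 + ln(3)/k
ln(3) = 1.0986
x = 14 + 1.0986/2.4
= 14 + 0.4578
= 14.46


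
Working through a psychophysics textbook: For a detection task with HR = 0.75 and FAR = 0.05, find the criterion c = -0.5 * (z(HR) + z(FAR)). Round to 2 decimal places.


c = -0.5 * (z(HR) + z(FAR))
z(0.75) = 0.6745
z(0.05) = -1.6449
c = -0.5 * (0.6745 + -1.6449)
= -0.5 * -0.9704
= 0.49


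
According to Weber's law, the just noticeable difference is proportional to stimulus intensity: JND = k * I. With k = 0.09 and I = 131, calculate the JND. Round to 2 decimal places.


JND = k * I
JND = 0.09 * 131
= 11.79


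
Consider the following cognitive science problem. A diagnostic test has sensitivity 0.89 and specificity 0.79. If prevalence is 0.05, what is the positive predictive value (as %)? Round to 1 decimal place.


PPV = (sens * prev) / (sens * prev + (1-spec) * (1-prev))
Numerator = 0.89 * 0.05 = 0.0445
P(positive and no disease) = (1 - spec) * (1 - prev) = (1 - 0.79) * (1 - 0.05) = 0.1995
Denominator = 0.0445 + 0.1995 = 0.244
PPV = 0.0445 / 0.244 = 0.182377
As percentage = 18.2


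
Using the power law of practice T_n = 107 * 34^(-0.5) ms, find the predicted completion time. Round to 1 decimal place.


T_n = 107 * 34^(-0.5)
34^(-0.5) = 0.171499
T_n = 107 * 0.171499
= 18.4 ms


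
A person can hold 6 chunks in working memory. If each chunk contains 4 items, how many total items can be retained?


Total items = chunks * items_per_chunk
= 6 * 4
= 24


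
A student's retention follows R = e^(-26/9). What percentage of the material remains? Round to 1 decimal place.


R = e^(-t/S)
-t/S = -26/9 = -2.888889
R = e^(-2.888889) = 0.055638
Percentage = 0.055638 * 100
= 5.6


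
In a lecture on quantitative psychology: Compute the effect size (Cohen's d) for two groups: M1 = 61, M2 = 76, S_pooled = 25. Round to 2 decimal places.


Cohen's d = (M1 - M2) / S_pooled
= (61 - 76) / 25
= -15 / 25
= -0.60
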